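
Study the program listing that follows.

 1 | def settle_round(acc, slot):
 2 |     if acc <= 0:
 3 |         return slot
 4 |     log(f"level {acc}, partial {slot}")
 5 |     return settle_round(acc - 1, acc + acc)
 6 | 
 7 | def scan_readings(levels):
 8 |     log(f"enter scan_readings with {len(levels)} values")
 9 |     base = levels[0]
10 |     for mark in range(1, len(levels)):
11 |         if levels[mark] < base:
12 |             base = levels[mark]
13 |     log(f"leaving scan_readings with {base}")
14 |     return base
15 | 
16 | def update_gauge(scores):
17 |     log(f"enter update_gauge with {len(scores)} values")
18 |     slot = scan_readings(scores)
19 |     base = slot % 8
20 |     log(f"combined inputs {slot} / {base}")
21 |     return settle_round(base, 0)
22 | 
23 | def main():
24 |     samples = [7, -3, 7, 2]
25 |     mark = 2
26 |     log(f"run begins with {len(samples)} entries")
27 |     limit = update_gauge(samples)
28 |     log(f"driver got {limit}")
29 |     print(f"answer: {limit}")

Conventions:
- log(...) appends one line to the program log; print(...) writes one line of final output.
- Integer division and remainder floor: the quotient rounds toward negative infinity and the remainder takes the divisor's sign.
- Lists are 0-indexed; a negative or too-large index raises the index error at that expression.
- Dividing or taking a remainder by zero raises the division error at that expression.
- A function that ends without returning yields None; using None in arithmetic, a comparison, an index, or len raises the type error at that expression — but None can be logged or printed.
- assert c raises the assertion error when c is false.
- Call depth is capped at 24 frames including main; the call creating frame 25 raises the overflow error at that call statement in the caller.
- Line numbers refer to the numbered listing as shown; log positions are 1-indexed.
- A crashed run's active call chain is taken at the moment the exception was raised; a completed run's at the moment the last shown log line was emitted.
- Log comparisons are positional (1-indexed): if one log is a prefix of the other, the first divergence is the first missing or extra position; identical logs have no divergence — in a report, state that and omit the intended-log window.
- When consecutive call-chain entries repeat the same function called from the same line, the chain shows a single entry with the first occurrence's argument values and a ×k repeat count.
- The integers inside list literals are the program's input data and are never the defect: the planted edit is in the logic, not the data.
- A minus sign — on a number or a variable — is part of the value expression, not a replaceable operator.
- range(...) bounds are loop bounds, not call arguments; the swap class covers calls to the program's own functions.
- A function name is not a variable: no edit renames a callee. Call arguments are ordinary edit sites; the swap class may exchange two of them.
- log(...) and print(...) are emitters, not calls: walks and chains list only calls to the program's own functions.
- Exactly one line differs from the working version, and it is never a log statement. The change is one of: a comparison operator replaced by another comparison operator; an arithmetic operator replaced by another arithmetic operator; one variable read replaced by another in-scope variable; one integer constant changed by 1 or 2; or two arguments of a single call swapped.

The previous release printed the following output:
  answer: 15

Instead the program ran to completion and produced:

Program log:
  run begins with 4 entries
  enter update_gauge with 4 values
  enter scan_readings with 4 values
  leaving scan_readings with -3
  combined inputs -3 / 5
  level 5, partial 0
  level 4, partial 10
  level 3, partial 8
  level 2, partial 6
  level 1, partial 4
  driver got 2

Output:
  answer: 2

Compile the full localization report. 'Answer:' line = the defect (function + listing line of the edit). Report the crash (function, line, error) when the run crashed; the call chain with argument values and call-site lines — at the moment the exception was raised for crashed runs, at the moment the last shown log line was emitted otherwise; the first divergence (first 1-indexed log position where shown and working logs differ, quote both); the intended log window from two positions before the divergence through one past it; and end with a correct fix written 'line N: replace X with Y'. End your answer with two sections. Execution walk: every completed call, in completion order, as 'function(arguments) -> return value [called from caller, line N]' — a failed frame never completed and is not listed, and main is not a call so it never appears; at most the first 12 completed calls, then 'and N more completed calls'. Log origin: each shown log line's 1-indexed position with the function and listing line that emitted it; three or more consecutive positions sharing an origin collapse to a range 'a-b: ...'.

Answer: the defect is in settle_round at line 5.
Core observation: The earliest visible damage is log position 7 — 'level 4, partial 10' rather than the intended 'level 4, partial 5'.
Call chain: main.
First divergence: position 7 — shown 'level 4, partial 10', intended 'level 4, partial 5'.
Intended log window:
  5: combined inputs -3 / 5
  6: level 5, partial 0
  7: level 4, partial 5
  8: level 3, partial 9
Execution walk:
  scan_readings([7, -3, 7, 2]) -> -3  [called from update_gauge, line 18]
  settle_round(0, 2) -> 2  [called from settle_round, line 5]
  settle_round(1, 4) -> 2  [called from settle_round, line 5]
  settle_round(2, 6) -> 2  [called from settle_round, line 5]
  settle_round(3, 8) -> 2  [called from settle_round, line 5]
  settle_round(4, 10) -> 2  [called from settle_round, line 5]
  settle_round(5, 0) -> 2  [called from update_gauge, line 21]
  update_gauge([7, -3, 7, 2]) -> 2  [called from main, line 27]
Log line origins:
  1: from main, line 26
  2: from update_gauge, line 17
  3: from scan_readings, line 8
  4: from scan_readings, line 13
  5: from update_gauge, line 20
  6-10: from settle_round, line 4
  11: from main, line 28
A correct fix: line 5: replace `acc + acc` with `slot + acc`.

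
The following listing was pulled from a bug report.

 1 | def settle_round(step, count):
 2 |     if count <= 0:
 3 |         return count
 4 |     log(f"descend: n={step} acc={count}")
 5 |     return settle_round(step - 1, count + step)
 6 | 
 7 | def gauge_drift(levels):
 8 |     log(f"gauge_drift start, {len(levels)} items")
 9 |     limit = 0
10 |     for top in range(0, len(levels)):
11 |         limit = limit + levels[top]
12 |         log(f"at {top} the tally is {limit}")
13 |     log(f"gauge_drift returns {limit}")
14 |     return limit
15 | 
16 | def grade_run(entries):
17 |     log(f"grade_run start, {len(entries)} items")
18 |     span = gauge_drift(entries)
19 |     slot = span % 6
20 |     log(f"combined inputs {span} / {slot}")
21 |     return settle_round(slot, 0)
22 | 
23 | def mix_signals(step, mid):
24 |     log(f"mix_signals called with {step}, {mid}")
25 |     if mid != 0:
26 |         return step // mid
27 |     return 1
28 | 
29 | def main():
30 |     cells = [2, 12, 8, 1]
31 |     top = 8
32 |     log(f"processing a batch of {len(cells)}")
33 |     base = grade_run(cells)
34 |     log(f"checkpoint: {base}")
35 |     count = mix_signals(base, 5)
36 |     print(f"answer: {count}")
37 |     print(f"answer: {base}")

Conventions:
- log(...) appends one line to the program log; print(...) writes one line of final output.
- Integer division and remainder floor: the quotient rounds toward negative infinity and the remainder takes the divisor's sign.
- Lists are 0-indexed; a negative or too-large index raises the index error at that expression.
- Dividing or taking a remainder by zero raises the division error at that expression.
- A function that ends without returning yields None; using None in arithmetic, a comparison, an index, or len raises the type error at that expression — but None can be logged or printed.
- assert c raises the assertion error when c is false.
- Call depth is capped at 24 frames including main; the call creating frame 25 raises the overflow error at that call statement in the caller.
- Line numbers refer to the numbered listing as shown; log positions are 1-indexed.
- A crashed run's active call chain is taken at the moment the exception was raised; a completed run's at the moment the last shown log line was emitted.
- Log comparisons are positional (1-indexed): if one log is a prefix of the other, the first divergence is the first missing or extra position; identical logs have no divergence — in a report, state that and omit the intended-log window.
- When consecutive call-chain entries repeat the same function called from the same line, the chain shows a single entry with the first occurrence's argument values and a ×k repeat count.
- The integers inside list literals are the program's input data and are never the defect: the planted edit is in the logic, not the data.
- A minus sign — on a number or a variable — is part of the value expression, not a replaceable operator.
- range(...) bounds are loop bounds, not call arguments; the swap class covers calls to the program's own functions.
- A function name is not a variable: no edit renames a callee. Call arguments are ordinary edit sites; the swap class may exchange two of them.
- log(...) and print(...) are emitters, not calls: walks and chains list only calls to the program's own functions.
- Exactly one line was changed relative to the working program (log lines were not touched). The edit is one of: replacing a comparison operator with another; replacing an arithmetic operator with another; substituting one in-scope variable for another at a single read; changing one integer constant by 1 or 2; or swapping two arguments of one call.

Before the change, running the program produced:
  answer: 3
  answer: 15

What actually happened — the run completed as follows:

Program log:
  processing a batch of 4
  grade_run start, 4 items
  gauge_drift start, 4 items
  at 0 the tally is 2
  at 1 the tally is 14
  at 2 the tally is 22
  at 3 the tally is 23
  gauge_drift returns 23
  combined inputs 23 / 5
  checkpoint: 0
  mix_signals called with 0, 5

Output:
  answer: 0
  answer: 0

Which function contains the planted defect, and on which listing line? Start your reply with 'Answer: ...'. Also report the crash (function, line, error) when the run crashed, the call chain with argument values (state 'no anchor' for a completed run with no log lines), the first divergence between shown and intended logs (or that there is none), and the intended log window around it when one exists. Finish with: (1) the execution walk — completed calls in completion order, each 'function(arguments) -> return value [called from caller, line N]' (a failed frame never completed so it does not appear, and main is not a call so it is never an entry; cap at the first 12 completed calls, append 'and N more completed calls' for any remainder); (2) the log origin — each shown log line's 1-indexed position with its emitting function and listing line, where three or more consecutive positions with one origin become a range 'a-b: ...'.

Answer: the defect is in settle_round at line 2.
Key observation: Log line 10 is where behavior first shows: 'checkpoint: 0' appears instead of 'descend: n=5 acc=0'.
Call chain: main -> mix_signals(0, 5) (called at line 35).
First divergence: at position 10 the run shows 'checkpoint: 0' where the working version logs 'descend: n=5 acc=0'.
Intended log window:
  8: gauge_drift returns 23
  9: combined inputs 23 / 5
  10: descend: n=5 acc=0
  11: descend: n=4 acc=5
Execution walk:
  gauge_drift([2, 12, 8, 1]) -> 23  [called from grade_run, line 18]
  settle_round(5, 0) -> 0  [called from grade_run, line 21]
  grade_run([2, 12, 8, 1]) -> 0  [called from main, line 33]
  mix_signals(0, 5) -> 0  [called from main, line 35]
Origin of each log line:
  1: from main, line 32
  2: from grade_run, line 17
  3: from gauge_drift, line 8
  4-7: from gauge_drift, line 12
  8: from gauge_drift, line 13
  9: from grade_run, line 20
  10: from main, line 34
  11: from mix_signals, line 24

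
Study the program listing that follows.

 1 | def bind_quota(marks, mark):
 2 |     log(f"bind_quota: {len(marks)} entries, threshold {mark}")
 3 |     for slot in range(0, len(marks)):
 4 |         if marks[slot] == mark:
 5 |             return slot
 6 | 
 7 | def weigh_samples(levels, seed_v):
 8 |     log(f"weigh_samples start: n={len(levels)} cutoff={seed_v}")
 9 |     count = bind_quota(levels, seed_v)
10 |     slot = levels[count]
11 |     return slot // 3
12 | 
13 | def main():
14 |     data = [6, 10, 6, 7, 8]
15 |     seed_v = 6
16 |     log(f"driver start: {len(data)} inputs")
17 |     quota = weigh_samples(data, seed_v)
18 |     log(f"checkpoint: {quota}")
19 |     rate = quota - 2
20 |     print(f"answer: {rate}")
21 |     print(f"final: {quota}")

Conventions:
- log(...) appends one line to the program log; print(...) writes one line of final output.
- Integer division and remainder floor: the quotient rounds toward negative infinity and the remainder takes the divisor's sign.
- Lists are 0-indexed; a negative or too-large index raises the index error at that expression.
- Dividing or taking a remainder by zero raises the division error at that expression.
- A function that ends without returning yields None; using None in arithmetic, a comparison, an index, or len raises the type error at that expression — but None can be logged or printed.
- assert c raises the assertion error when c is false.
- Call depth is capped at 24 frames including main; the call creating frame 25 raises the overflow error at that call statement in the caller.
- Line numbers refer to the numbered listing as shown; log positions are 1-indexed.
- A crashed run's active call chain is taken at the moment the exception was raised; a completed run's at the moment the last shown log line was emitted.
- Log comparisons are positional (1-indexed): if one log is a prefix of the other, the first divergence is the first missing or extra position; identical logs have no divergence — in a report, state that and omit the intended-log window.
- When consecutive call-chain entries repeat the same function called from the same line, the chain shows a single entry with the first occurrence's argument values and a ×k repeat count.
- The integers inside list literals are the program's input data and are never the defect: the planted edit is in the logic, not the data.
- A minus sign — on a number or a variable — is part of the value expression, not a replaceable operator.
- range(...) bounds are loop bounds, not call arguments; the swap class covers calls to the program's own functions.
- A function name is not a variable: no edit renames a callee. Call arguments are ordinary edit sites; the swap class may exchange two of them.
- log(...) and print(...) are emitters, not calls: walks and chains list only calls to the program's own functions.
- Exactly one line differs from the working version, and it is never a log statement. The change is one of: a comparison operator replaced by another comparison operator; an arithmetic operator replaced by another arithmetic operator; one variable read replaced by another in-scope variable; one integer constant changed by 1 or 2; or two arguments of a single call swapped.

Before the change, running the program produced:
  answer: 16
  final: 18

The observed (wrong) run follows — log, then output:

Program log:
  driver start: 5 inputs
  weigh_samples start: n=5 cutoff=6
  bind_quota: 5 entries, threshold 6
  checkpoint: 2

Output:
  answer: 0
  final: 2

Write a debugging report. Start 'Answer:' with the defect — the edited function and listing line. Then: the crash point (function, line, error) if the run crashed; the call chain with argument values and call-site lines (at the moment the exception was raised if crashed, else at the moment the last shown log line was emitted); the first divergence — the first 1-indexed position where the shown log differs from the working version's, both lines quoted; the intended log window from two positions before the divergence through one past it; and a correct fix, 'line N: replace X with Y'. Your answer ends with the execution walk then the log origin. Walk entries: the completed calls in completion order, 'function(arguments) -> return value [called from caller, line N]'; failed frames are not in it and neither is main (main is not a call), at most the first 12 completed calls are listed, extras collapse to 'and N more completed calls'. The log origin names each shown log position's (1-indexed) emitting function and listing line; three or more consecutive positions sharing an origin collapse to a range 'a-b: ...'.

Answer: the defect is in weigh_samples at line 11.
Key fact: The log first diverges at position 4: the faulty run prints 'checkpoint: 2' where the working version prints 'checkpoint: 18'.
Call chain: main.
First divergence: position 4 — shown 'checkpoint: 2', intended 'checkpoint: 18'.
Intended log window:
  2: weigh_samples start: n=5 cutoff=6
  3: bind_quota: 5 entries, threshold 6
  4: checkpoint: 18
Execution walk:
  bind_quota([6, 10, 6, 7, 8], 6) -> 0  [called from weigh_samples, line 9]
  weigh_samples([6, 10, 6, 7, 8], 6) -> 2  [called from main, line 17]
Log origins:
  1 — main, line 16
  2 — weigh_samples, line 8
  3 — bind_quota, line 2
  4 — main, line 18
A correct fix: line 11: replace `//` with `*`.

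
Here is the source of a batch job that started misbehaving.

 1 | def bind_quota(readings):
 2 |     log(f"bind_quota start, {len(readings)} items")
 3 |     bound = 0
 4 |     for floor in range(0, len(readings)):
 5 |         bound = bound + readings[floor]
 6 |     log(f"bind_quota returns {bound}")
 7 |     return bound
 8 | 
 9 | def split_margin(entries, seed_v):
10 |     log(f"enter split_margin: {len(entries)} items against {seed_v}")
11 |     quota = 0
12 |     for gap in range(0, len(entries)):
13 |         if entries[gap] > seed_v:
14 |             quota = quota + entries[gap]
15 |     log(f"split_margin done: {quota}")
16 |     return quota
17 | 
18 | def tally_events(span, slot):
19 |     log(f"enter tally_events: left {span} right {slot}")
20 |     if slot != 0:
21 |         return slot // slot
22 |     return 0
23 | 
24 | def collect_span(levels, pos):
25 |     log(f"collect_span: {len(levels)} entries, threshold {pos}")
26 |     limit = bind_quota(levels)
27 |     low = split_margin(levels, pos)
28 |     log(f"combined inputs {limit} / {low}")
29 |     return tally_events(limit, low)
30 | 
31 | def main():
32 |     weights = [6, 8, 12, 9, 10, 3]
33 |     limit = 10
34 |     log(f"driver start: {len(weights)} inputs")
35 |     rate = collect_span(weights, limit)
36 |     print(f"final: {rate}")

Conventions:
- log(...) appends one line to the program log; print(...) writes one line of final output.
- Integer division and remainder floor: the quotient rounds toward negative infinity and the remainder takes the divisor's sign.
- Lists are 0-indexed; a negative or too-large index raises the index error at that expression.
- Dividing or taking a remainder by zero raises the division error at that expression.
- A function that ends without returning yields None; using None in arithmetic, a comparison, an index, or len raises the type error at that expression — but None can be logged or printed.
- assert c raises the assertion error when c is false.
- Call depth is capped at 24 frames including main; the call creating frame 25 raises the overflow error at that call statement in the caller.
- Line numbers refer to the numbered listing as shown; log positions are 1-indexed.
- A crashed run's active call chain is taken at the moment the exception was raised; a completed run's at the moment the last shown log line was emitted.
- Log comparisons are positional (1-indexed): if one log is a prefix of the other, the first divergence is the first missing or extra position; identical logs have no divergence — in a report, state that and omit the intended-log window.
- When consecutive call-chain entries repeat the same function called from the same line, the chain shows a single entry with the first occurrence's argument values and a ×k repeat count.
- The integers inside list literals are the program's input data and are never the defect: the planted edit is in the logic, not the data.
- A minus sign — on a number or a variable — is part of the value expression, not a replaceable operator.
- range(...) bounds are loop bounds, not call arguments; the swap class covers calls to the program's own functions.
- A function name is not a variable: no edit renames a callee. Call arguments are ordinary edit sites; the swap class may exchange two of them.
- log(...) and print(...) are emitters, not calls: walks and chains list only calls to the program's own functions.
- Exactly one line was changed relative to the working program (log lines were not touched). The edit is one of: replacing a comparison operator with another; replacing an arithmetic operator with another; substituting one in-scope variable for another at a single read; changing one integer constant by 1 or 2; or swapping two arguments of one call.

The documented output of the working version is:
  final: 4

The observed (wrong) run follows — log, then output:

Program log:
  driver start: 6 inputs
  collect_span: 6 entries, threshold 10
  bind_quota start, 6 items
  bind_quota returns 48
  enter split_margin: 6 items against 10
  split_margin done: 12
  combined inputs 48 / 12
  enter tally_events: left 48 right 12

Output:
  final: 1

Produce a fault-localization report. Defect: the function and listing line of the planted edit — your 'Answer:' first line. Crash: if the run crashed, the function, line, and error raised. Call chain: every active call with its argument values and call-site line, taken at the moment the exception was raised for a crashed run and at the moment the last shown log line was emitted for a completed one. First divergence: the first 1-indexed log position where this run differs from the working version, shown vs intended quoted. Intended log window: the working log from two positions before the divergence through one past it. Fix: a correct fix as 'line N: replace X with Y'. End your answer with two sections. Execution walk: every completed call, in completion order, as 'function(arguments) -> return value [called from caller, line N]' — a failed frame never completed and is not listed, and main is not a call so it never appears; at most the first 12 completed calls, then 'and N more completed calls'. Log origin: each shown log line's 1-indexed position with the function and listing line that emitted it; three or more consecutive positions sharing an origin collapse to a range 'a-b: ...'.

Answer: the defect is in tally_events at line 21.
Key observation: Nothing in the log betrays the bug — only the output does.
Call chain: main -> collect_span([6, 8, 12, 9, 10, 3], 10) (called at line 35) -> tally_events(48, 12) (called at line 29).
First divergence: none (the log streams are identical).
Execution walk:
  bind_quota([6, 8, 12, 9, 10, 3]) -> 48  [called from collect_span, line 26]
  split_margin([6, 8, 12, 9, 10, 3], 10) -> 12  [called from collect_span, line 27]
  tally_events(48, 12) -> 1  [called from collect_span, line 29]
  collect_span([6, 8, 12, 9, 10, 3], 10) -> 1  [called from main, line 35]
Log line origins:
  1: from main, line 34
  2: from collect_span, line 25
  3: from bind_quota, line 2
  4: from bind_quota, line 6
  5: from split_margin, line 10
  6: from split_margin, line 15
  7: from collect_span, line 28
  8: from tally_events, line 19
A correct fix: line 21: replace `slot // slot` with `span // slot`.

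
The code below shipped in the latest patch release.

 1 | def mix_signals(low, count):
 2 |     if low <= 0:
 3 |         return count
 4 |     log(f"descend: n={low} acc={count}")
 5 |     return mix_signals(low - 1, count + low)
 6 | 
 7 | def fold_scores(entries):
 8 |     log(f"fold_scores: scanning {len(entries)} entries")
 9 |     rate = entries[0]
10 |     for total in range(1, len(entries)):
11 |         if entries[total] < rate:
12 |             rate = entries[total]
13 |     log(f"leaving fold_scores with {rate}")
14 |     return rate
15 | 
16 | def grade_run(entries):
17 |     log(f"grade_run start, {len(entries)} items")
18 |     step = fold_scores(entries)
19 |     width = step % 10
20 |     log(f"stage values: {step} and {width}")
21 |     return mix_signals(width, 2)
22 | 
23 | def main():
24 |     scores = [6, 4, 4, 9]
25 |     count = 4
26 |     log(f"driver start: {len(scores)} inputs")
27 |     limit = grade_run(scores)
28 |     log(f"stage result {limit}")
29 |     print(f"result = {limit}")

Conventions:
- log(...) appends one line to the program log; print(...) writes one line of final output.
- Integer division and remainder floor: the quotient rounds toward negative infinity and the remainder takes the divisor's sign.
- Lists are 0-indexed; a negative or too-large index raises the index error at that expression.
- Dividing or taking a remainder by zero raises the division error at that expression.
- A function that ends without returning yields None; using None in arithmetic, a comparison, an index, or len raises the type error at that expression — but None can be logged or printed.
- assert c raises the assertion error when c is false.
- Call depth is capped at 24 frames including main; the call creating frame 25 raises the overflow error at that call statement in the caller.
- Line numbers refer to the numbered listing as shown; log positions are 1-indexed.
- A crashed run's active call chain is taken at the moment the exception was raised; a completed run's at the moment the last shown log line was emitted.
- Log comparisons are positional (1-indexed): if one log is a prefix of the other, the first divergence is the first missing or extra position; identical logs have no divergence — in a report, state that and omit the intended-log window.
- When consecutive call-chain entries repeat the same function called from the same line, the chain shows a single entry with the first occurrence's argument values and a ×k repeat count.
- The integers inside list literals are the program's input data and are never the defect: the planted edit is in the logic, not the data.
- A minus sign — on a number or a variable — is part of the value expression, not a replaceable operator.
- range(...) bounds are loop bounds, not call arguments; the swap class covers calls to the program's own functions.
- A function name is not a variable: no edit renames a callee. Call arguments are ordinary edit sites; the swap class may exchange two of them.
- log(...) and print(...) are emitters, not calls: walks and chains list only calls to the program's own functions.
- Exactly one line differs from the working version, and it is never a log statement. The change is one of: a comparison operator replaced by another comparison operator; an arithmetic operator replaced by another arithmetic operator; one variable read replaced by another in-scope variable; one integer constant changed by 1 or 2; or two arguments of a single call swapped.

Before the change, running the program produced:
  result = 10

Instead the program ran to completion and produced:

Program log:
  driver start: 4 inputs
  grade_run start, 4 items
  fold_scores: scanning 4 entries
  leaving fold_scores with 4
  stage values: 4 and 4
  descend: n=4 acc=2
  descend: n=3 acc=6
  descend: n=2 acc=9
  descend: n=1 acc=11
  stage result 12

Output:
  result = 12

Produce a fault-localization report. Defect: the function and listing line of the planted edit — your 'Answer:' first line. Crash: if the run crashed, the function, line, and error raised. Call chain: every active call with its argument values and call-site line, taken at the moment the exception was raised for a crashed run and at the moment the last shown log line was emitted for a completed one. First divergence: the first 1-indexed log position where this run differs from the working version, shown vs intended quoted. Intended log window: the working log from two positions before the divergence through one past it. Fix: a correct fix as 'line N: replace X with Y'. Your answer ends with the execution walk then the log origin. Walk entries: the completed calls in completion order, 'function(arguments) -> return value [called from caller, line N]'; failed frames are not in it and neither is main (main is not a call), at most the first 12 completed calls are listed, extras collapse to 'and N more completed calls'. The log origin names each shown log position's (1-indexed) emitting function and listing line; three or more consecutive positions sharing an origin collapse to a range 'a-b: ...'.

Answer: the defect is in grade_run at line 21.
Key observation: The log first diverges at position 6: the faulty run prints 'descend: n=4 acc=2' where the working version prints 'descend: n=4 acc=0'.
Call chain: main.
First divergence: position 6 — shown 'descend: n=4 acc=2', intended 'descend: n=4 acc=0'.
Intended log window:
  4: leaving fold_scores with 4
  5: stage values: 4 and 4
  6: descend: n=4 acc=0
  7: descend: n=3 acc=4
Execution walk:
  fold_scores([6, 4, 4, 9]) -> 4  [called from grade_run, line 18]
  mix_signals(0, 12) -> 12  [called from mix_signals, line 5]
  mix_signals(1, 11) -> 12  [called from mix_signals, line 5]
  mix_signals(2, 9) -> 12  [called from mix_signals, line 5]
  mix_signals(3, 6) -> 12  [called from mix_signals, line 5]
  mix_signals(4, 2) -> 12  [called from grade_run, line 21]
  grade_run([6, 4, 4, 9]) -> 12  [called from main, line 27]
Log line origins:
  1 — main, line 26
  2 — grade_run, line 17
  3 — fold_scores, line 8
  4 — fold_scores, line 13
  5 — grade_run, line 20
  6-9 — mix_signals, line 4
  10 — main, line 28
A correct fix: line 21: replace `2` with `0`.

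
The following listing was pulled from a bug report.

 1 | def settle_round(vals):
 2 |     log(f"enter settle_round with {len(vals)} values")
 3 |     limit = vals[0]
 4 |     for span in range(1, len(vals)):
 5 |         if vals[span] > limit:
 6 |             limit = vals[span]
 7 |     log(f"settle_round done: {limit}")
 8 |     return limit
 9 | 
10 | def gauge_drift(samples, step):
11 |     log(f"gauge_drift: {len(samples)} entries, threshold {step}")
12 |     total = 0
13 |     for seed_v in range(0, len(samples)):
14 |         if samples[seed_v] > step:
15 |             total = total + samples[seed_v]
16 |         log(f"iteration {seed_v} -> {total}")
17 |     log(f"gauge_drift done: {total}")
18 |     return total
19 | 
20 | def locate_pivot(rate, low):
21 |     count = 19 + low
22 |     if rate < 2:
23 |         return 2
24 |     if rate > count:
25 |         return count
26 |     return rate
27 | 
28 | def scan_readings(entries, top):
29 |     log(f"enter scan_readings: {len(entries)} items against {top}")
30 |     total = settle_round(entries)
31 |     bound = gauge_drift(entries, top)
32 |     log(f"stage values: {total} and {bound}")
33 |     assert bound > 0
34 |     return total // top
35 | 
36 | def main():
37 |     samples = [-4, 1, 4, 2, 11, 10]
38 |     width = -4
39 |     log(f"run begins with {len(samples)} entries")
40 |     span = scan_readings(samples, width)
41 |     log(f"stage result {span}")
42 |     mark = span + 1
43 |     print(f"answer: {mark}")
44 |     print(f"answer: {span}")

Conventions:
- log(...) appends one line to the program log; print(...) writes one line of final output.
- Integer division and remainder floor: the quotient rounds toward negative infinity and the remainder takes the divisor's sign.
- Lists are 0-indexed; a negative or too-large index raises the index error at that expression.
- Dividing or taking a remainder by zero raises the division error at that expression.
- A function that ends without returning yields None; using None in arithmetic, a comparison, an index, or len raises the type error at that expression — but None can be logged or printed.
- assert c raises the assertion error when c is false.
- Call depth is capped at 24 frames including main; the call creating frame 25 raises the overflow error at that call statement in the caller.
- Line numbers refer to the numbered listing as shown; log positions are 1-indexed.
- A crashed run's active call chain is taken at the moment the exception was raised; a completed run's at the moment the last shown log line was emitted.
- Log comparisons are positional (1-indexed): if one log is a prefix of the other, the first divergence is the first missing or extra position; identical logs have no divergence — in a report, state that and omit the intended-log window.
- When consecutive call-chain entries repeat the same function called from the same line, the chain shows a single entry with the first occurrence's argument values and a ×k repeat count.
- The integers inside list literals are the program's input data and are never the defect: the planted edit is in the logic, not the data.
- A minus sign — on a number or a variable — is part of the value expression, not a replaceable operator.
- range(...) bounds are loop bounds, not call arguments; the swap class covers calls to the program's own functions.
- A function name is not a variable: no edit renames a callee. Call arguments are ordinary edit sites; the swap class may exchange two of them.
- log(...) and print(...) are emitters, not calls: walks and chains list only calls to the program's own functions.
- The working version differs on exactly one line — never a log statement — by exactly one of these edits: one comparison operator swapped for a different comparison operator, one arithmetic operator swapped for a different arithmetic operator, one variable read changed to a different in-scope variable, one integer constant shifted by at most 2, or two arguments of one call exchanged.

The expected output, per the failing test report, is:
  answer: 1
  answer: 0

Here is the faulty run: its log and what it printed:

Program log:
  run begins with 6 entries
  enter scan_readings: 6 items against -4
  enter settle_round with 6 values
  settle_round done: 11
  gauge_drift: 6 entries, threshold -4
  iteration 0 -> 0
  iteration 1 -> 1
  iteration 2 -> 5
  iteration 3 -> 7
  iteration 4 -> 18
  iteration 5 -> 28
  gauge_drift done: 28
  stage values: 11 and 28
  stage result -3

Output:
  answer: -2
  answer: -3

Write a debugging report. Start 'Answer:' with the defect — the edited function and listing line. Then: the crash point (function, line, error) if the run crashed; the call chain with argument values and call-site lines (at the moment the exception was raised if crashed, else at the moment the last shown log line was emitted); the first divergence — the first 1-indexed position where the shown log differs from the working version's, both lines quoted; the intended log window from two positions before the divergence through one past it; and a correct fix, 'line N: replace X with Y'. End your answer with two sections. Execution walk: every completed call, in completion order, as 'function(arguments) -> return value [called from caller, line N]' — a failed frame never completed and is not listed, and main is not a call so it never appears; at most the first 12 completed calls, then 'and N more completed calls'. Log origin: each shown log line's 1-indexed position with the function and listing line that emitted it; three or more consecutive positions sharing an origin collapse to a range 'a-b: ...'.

Answer: the defect is in scan_readings at line 34.
The tell: Position 14 is the first bad log line: 'stage result -3' should read 'stage result 0'.
Call chain: main.
First divergence: position 14 — the shown line 'stage result -3' should read 'stage result 0'.
Intended log window:
  12: gauge_drift done: 28
  13: stage values: 11 and 28
  14: stage result 0
Execution walk:
  settle_round([-4, 1, 4, 2, 11, 10]) -> 11  [called from scan_readings, line 30]
  gauge_drift([-4, 1, 4, 2, 11, 10], -4) -> 28  [called from scan_readings, line 31]
  scan_readings([-4, 1, 4, 2, 11, 10], -4) -> -3  [called from main, line 40]
Log origins:
  1 — main, line 39
  2 — scan_readings, line 29
  3 — settle_round, line 2
  4 — settle_round, line 7
  5 — gauge_drift, line 11
  6-11 — gauge_drift, line 16
  12 — gauge_drift, line 17
  13 — scan_readings, line 32
  14 — main, line 41
A correct fix: line 34: replace `top` with `bound`.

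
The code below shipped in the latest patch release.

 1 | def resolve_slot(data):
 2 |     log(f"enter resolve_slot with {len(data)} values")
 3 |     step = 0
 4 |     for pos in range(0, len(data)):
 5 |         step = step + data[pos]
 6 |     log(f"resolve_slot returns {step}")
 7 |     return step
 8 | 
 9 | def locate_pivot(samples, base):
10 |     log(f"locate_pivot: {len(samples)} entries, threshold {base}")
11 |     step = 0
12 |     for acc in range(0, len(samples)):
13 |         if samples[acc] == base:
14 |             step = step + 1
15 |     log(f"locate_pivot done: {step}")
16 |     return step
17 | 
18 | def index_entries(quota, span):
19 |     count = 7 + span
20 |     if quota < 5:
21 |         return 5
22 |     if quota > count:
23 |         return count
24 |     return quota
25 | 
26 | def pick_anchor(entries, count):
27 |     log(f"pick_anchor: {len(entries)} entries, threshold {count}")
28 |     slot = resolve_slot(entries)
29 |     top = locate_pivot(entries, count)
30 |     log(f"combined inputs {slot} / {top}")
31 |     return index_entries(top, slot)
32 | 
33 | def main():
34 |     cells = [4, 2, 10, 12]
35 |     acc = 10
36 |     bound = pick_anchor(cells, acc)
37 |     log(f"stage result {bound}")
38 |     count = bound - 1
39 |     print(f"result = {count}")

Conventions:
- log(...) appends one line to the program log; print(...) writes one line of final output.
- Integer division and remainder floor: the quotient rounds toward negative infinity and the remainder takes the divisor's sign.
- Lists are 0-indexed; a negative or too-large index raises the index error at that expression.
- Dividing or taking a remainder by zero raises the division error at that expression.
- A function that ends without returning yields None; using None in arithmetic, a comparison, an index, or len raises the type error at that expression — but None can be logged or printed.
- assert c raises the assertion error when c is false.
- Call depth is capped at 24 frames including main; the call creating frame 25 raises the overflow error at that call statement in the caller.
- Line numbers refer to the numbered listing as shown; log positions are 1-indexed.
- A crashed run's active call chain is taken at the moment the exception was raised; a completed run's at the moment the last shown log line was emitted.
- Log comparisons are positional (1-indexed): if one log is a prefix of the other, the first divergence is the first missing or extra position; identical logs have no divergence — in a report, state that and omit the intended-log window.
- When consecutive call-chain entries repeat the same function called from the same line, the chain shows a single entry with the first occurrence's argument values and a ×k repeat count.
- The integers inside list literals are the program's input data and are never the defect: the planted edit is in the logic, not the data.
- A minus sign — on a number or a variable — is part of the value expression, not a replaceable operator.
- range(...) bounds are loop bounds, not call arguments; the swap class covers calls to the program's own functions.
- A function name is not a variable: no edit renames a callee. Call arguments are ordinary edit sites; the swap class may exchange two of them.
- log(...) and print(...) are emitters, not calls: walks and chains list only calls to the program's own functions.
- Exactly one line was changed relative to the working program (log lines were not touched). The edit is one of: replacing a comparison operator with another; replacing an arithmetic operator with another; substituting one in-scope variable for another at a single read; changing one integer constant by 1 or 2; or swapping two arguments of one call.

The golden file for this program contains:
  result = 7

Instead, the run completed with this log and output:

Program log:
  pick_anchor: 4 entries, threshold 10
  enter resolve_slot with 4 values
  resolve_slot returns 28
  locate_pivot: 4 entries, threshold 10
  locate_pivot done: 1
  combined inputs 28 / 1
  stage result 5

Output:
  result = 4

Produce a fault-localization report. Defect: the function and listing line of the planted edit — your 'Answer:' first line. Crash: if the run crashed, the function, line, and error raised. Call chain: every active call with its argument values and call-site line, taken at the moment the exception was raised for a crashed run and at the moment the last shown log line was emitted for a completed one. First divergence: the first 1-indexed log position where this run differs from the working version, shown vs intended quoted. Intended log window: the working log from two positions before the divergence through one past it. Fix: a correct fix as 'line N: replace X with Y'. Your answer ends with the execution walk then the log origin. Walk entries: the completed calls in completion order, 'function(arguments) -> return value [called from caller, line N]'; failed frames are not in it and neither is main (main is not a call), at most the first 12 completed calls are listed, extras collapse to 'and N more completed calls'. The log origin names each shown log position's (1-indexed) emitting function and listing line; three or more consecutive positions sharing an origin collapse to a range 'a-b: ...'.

Answer: the defect is in pick_anchor at line 31.
Core observation: The earliest visible damage is log position 7 — 'stage result 5' rather than the intended 'stage result 8'.
Call chain: main.
First divergence: position 7 — shown 'stage result 5', intended 'stage result 8'.
Intended log window:
  5: locate_pivot done: 1
  6: combined inputs 28 / 1
  7: stage result 8
Execution walk:
  resolve_slot([4, 2, 10, 12]) -> 28  [called from pick_anchor, line 28]
  locate_pivot([4, 2, 10, 12], 10) -> 1  [called from pick_anchor, line 29]
  index_entries(1, 28) -> 5  [called from pick_anchor, line 31]
  pick_anchor([4, 2, 10, 12], 10) -> 5  [called from main, line 36]
Log origins:
  1: from pick_anchor, line 27
  2: from resolve_slot, line 2
  3: from resolve_slot, line 6
  4: from locate_pivot, line 10
  5: from locate_pivot, line 15
  6: from pick_anchor, line 30
  7: from main, line 37
A correct fix: line 31: replace `index_entries(top, slot)` with `index_entries(slot, top)`.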